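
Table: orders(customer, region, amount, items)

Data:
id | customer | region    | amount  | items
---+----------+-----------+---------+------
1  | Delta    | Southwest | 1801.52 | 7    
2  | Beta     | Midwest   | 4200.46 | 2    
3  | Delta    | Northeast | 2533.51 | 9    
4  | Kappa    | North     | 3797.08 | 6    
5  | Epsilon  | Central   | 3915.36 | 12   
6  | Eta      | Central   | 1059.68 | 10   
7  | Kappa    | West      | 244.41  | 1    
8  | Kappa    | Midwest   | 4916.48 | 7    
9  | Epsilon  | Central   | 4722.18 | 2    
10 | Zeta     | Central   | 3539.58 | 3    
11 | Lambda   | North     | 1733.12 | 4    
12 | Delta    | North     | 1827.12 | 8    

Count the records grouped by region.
SELECT region, COUNT(*) as count
FROM orders
GROUP BY region

Result:
  Central: 4
  Midwest: 2
  North: 3
  Northeast: 1
  Southwest: 1
  West: 1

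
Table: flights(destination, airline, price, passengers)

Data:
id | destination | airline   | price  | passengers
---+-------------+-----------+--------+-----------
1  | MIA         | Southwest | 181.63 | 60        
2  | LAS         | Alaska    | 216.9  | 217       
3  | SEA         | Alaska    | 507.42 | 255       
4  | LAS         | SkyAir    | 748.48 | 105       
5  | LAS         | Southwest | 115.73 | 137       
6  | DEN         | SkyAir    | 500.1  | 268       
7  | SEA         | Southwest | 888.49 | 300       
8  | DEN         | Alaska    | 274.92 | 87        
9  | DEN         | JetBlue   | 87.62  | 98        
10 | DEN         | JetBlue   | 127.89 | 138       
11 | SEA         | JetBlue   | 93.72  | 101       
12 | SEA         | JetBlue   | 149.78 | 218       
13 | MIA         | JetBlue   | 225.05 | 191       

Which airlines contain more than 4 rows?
SELECT airline, COUNT(*) as cnt
FROM flights
GROUP BY airline
HAVING COUNT(*) > 4

Result:
  JetBlue: 5

Note: HAVING filters groups after aggregation, WHERE filters rows before.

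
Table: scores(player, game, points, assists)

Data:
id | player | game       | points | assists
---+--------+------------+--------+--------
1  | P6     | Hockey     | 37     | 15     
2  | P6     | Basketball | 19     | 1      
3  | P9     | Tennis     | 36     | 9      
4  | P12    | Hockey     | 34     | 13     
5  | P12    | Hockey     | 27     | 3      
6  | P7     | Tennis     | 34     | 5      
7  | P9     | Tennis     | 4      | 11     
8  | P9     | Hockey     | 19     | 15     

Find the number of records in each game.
SELECT game, COUNT(*) as count
FROM scores
GROUP BY game

Result:
  Basketball: 1
  Hockey: 4
  Tennis: 3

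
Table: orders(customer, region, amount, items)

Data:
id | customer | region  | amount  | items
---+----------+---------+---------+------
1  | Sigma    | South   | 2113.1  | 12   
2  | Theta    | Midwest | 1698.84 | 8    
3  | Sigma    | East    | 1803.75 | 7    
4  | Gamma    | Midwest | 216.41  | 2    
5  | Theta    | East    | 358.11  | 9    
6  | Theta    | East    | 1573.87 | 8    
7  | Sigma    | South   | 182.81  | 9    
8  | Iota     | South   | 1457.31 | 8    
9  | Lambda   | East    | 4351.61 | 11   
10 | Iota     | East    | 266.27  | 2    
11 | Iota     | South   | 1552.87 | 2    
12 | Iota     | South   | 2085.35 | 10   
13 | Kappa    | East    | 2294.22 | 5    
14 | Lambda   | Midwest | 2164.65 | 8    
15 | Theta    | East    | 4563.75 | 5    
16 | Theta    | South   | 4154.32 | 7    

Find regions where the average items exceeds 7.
SELECT region, AVG(items)
FROM orders
GROUP BY region
HAVING AVG(items) > 7

Result:
  South: avg=8.00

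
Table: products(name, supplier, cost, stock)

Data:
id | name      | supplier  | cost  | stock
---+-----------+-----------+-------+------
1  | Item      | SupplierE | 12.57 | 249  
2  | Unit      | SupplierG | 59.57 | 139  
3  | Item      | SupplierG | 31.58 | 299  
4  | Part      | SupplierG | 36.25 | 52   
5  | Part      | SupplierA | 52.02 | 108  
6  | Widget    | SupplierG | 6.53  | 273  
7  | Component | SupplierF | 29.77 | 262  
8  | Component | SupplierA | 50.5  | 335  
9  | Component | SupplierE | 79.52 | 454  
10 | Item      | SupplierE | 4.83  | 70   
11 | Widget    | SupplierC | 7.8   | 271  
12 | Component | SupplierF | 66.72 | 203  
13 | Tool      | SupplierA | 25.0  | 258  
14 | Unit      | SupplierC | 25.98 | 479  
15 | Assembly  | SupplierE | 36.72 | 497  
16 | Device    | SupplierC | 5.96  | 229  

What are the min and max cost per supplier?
SELECT supplier, MIN(cost), MAX(cost)
FROM products
GROUP BY supplier

Result:
  SupplierA: min=25.00, max=52.02
  SupplierC: min=5.96, max=25.98
  SupplierE: min=4.83, max=79.52
  SupplierF: min=29.77, max=66.72
  SupplierG: min=6.53, max=59.57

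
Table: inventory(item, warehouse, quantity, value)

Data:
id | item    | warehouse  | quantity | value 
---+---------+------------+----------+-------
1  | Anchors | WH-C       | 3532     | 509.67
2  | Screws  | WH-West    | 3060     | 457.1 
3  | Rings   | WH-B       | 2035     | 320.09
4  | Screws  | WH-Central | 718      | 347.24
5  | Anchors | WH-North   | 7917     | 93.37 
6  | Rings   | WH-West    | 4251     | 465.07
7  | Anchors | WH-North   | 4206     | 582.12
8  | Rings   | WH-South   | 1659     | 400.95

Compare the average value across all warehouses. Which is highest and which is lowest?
SELECT warehouse, AVG(value)
FROM inventory
GROUP BY warehouse
ORDER BY AVG(value)

All groups:
  WH-B: 320.09
  WH-North: 337.75
  WH-Central: 347.24
  WH-South: 400.95
  WH-West: 461.09
  WH-C: 509.67

Highest: WH-C (509.67)
Lowest: WH-B (320.09)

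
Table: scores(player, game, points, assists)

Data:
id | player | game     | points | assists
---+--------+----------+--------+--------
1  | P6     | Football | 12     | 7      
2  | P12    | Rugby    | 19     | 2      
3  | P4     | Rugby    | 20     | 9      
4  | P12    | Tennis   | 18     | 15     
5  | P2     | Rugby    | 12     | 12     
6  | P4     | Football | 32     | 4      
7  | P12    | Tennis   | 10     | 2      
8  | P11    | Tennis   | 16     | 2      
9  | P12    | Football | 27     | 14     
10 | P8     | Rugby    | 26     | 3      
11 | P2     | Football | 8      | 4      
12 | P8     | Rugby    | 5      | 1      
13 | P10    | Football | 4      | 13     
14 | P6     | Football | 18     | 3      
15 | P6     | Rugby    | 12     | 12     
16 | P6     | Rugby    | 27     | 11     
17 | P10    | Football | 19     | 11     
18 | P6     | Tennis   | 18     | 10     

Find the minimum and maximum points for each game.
SELECT game, MIN(points), MAX(points)
FROM scores
GROUP BY game

Result:
  Football: min=4, max=32
  Rugby: min=5, max=27
  Tennis: min=10, max=18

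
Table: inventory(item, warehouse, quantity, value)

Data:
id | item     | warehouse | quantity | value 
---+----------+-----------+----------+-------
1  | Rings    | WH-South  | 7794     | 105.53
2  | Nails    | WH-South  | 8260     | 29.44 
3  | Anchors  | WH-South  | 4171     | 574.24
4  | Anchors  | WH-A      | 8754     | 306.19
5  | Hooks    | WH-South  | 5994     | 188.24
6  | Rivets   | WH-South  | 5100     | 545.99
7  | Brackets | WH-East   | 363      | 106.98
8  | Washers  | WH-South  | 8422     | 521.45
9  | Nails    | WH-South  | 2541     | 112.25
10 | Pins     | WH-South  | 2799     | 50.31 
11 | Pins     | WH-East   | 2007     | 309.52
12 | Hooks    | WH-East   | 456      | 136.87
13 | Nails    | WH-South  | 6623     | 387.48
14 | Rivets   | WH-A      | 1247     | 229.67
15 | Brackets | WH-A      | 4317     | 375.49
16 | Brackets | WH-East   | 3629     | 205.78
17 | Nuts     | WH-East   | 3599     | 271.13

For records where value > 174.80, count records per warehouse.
SELECT warehouse, COUNT(*)
FROM inventory
WHERE value > 174.80
GROUP BY warehouse

Note: WHERE filters rows before grouping.

Result:
  WH-A: 3
  WH-East: 3
  WH-South: 5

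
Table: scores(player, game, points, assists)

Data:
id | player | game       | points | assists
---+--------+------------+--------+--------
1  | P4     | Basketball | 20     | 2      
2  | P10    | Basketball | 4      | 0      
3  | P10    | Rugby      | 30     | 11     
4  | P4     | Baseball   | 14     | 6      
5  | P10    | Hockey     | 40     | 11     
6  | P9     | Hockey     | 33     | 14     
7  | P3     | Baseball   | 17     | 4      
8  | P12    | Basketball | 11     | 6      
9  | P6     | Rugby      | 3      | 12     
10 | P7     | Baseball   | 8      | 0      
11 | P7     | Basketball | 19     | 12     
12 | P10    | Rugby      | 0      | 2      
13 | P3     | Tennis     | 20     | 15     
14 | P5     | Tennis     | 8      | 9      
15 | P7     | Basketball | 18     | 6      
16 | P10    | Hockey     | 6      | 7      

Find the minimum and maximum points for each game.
SELECT game, MIN(points), MAX(points)
FROM scores
GROUP BY game

Result:
  Baseball: min=8, max=17
  Basketball: min=4, max=20
  Hockey: min=6, max=40
  Rugby: min=0, max=30
  Tennis: min=8, max=20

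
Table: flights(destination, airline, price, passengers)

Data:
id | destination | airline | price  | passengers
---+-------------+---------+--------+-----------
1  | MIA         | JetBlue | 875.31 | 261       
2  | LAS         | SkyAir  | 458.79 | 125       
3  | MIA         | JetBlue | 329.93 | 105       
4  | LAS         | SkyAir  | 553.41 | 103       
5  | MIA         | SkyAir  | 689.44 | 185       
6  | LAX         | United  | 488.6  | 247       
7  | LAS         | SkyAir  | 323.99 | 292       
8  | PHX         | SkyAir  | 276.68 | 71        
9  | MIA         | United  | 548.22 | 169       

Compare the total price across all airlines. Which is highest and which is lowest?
SELECT airline, SUM(price)
FROM flights
GROUP BY airline
ORDER BY SUM(price)

All groups:
  United: 1036.82
  JetBlue: 1205.24
  SkyAir: 2302.31

Highest: SkyAir (2302.31)
Lowest: United (1036.82)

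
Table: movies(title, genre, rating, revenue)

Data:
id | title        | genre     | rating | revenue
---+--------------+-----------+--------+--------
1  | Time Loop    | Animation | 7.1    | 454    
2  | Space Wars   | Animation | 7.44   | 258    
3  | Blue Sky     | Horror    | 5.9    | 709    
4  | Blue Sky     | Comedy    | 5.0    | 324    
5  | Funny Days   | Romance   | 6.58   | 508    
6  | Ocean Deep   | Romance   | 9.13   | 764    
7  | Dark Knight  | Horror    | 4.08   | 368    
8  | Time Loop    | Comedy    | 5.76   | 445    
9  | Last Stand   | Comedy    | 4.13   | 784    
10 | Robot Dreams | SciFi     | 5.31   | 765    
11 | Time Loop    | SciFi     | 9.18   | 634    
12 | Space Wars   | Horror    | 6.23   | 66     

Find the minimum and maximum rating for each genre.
SELECT genre, MIN(rating), MAX(rating)
FROM movies
GROUP BY genre

Result:
  Animation: min=7.10, max=7.44
  Comedy: min=4.13, max=5.76
  Horror: min=4.08, max=6.23
  Romance: min=6.58, max=9.13
  SciFi: min=5.31, max=9.18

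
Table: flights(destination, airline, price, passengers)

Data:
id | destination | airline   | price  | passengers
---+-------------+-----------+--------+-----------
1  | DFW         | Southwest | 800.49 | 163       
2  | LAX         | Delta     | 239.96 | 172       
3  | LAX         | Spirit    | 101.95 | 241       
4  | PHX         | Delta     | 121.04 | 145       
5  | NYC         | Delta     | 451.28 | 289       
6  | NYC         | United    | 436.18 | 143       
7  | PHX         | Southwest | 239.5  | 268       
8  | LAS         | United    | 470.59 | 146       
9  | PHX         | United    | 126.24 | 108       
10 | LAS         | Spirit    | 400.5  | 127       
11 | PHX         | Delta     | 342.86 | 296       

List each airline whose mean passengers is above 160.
SELECT airline, AVG(passengers)
FROM flights
GROUP BY airline
HAVING AVG(passengers) > 160

Result:
  Delta: avg=225.50
  Southwest: avg=215.50
  Spirit: avg=184.00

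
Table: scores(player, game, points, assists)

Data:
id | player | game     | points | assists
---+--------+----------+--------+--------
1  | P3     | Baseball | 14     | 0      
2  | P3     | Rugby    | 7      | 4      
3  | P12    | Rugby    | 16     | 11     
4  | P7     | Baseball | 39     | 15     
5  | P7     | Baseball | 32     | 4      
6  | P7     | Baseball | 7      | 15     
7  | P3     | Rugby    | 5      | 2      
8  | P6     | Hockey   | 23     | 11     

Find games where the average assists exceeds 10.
SELECT game, AVG(assists)
FROM scores
GROUP BY game
HAVING AVG(assists) > 10

Result:
  Hockey: avg=11.00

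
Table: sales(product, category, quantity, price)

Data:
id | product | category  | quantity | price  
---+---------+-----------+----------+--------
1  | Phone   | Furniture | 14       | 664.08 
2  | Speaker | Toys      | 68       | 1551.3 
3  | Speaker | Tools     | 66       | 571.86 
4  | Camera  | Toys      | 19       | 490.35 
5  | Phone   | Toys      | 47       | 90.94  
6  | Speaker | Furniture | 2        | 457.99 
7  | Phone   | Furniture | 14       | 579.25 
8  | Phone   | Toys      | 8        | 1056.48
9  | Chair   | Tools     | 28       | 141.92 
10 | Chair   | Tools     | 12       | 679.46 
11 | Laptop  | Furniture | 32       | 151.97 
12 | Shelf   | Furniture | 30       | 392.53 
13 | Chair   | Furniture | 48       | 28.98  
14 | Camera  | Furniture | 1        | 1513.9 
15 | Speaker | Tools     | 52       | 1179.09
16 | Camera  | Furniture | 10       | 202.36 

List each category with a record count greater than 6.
SELECT category, COUNT(*) as cnt
FROM sales
GROUP BY category
HAVING COUNT(*) > 6

Result:
  Furniture: 8

Note: HAVING filters groups after aggregation, WHERE filters rows before.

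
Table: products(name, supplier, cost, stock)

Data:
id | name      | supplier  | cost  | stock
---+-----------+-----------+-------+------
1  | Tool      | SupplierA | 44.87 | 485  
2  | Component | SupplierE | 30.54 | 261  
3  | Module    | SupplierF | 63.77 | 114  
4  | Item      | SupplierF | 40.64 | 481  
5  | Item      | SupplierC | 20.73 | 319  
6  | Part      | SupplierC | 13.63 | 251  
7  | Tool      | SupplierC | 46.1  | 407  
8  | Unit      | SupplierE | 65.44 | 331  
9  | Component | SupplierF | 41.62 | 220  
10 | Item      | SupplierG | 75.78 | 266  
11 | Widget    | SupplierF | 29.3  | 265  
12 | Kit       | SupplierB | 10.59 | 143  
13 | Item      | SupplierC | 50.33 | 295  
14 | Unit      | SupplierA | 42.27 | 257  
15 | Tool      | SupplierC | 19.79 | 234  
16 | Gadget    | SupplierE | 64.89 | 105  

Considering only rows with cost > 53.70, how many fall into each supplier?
SELECT supplier, COUNT(*)
FROM products
WHERE cost > 53.70
GROUP BY supplier

Note: WHERE filters rows before grouping.

Result:
  SupplierE: 2
  SupplierF: 1
  SupplierG: 1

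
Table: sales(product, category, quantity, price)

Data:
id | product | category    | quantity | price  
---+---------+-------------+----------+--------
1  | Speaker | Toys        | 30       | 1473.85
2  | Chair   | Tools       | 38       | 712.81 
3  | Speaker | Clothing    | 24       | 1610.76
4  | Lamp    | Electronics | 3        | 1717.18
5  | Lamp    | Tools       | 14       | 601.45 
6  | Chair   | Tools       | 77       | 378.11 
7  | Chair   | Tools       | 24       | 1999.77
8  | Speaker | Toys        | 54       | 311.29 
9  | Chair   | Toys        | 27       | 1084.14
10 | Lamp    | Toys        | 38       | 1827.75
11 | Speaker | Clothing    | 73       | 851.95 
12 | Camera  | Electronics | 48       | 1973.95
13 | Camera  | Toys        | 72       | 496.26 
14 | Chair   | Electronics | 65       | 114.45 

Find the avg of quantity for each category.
SELECT category, AVG(quantity) as result
FROM sales
GROUP BY category

Result:
  Clothing: 48.50
  Electronics: 38.67
  Tools: 38.25
  Toys: 44.20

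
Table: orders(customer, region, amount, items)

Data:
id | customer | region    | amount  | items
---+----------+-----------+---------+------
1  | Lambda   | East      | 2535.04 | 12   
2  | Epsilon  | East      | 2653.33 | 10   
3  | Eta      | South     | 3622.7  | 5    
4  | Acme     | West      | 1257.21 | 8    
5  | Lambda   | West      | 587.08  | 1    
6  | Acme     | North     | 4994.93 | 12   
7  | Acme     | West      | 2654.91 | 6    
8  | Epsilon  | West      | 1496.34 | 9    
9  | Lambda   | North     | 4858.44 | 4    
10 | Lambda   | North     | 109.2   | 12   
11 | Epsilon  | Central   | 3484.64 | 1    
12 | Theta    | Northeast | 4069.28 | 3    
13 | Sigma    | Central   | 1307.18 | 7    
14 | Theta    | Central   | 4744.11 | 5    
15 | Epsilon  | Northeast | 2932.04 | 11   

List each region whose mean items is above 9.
SELECT region, AVG(items)
FROM orders
GROUP BY region
HAVING AVG(items) > 9

Result:
  East: avg=11.00
  North: avg=9.33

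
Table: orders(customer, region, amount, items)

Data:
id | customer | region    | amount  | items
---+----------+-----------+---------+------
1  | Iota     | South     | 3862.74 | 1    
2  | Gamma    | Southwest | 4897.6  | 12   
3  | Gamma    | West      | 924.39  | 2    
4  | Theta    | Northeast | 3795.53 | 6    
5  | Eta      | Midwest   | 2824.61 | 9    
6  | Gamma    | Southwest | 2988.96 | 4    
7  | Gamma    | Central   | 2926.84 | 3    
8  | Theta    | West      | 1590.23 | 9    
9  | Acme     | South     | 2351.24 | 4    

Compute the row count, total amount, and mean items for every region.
SELECT region,
       COUNT(*) as cnt,
       SUM(amount) as total_amount,
       AVG(items) as avg_items
FROM orders
GROUP BY region

Result:
  Central: 1 records, 2926.84 total amount, 3.00 avg items
  Midwest: 1 records, 2824.61 total amount, 9.00 avg items
  Northeast: 1 records, 3795.53 total amount, 6.00 avg items
  South: 2 records, 6213.98 total amount, 2.50 avg items
  Southwest: 2 records, 7886.56 total amount, 8.00 avg items
  West: 2 records, 2514.62 total amount, 5.50 avg items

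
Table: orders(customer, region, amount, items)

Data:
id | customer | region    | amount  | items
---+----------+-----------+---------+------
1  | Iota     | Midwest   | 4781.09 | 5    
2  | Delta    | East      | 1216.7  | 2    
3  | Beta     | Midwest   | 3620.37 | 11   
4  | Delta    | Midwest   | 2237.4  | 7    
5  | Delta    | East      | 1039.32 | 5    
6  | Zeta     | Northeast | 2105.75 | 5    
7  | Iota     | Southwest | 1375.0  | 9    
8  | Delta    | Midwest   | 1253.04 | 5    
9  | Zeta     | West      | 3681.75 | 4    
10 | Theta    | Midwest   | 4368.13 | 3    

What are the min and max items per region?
SELECT region, MIN(items), MAX(items)
FROM orders
GROUP BY region

Result:
  East: min=2, max=5
  Midwest: min=3, max=11
  Northeast: min=5, max=5
  Southwest: min=9, max=9
  West: min=4, max=4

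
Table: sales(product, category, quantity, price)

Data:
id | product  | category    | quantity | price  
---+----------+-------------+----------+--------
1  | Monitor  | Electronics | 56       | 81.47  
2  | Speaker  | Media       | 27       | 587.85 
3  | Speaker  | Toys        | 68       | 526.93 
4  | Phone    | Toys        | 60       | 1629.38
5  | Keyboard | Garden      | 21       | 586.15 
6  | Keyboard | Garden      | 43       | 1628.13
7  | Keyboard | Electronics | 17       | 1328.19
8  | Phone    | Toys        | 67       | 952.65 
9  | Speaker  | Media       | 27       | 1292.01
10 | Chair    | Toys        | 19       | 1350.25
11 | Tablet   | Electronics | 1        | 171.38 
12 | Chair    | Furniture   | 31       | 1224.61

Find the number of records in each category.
SELECT category, COUNT(*) as count
FROM sales
GROUP BY category

Result:
  Electronics: 3
  Furniture: 1
  Garden: 2
  Media: 2
  Toys: 4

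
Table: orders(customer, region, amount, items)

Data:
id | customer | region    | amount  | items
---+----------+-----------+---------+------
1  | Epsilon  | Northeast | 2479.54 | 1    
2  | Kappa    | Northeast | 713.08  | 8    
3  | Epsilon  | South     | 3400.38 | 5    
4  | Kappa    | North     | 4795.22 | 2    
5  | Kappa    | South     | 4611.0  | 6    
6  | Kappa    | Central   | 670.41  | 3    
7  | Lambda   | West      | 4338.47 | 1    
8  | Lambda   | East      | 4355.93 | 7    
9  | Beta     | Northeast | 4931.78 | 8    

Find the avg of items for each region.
SELECT region, AVG(items) as result
FROM orders
GROUP BY region

Result:
  Central: 3.00
  East: 7.00
  North: 2.00
  Northeast: 5.67
  South: 5.50
  West: 1.00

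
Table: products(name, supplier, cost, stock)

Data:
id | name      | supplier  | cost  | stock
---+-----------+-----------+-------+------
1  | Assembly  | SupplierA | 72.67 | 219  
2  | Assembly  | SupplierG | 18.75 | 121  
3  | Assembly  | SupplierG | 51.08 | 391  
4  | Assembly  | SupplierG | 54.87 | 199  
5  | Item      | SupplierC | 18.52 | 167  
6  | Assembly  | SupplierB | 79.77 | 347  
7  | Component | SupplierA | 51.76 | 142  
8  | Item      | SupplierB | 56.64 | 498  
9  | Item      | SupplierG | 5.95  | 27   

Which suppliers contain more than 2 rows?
SELECT supplier, COUNT(*) as cnt
FROM products
GROUP BY supplier
HAVING COUNT(*) > 2

Result:
  SupplierG: 4

Note: HAVING filters groups after aggregation, WHERE filters rows before.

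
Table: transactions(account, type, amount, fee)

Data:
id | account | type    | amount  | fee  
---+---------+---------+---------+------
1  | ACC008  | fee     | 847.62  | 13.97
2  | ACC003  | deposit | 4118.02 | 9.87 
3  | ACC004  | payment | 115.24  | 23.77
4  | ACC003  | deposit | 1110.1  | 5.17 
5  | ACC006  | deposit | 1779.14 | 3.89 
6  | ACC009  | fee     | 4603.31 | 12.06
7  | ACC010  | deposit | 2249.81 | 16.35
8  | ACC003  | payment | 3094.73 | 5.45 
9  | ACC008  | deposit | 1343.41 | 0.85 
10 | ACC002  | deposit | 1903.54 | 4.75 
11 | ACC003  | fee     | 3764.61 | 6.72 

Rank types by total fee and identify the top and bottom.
SELECT type, SUM(fee)
FROM transactions
GROUP BY type
ORDER BY SUM(fee)

All groups:
  payment: 29.22
  fee: 32.75
  deposit: 40.88

Highest: deposit (40.88)
Lowest: payment (29.22)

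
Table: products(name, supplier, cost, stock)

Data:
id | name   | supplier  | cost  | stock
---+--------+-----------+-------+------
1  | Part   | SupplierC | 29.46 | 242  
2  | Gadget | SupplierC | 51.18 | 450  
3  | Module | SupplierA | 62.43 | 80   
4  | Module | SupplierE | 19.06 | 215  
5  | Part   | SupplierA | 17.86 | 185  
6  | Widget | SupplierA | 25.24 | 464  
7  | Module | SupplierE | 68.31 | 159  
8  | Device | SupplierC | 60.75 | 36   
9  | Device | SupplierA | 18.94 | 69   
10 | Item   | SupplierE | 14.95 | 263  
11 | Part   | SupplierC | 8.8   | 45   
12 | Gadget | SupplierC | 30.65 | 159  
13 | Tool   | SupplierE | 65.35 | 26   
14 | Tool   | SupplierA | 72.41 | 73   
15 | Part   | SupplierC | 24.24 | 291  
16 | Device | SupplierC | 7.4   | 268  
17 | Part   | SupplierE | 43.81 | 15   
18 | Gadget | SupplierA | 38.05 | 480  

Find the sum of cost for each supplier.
SELECT supplier, SUM(cost) as result
FROM products
GROUP BY supplier

Result:
  SupplierA: 234.93
  SupplierC: 212.48
  SupplierE: 211.48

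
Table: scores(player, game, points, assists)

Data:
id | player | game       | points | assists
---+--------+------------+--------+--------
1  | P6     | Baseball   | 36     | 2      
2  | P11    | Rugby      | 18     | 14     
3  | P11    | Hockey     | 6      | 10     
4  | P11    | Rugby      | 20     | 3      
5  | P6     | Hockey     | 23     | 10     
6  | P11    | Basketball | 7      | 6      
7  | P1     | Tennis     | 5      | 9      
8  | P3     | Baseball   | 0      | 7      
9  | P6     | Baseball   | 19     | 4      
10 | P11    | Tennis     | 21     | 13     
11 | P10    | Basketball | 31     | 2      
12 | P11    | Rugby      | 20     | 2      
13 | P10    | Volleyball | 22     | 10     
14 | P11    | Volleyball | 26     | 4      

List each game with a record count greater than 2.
SELECT game, COUNT(*) as cnt
FROM scores
GROUP BY game
HAVING COUNT(*) > 2

Result:
  Baseball: 3
  Rugby: 3

Note: HAVING filters groups after aggregation, WHERE filters rows before.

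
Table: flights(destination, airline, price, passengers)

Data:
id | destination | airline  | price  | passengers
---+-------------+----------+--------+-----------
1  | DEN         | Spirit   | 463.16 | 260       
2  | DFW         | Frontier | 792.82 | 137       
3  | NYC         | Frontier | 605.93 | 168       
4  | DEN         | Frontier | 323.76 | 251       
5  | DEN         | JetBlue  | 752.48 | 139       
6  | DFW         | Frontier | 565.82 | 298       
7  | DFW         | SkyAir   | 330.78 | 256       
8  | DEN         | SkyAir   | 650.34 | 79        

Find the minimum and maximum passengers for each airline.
SELECT airline, MIN(passengers), MAX(passengers)
FROM flights
GROUP BY airline

Result:
  Frontier: min=137, max=298
  JetBlue: min=139, max=139
  SkyAir: min=79, max=256
  Spirit: min=260, max=260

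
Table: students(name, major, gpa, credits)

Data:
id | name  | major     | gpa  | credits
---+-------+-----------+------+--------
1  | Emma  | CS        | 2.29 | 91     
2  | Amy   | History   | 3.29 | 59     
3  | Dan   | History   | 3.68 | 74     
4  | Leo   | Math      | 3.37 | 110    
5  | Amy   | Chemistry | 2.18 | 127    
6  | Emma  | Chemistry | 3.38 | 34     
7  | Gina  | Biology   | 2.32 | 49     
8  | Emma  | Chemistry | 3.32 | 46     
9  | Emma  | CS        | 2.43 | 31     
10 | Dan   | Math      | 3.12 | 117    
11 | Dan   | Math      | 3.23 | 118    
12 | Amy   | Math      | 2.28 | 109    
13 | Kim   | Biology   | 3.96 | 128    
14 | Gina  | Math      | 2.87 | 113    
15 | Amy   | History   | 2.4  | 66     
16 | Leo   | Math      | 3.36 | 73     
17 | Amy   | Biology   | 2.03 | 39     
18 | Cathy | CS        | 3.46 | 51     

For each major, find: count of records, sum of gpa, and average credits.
SELECT major,
       COUNT(*) as cnt,
       SUM(gpa) as total_gpa,
       AVG(credits) as avg_credits
FROM students
GROUP BY major

Result:
  Biology: 3 records, 8.31 total gpa, 72.00 avg credits
  CS: 3 records, 8.18 total gpa, 57.67 avg credits
  Chemistry: 3 records, 8.88 total gpa, 69.00 avg credits
  History: 3 records, 9.37 total gpa, 66.33 avg credits
  Math: 6 records, 18.23 total gpa, 106.67 avg credits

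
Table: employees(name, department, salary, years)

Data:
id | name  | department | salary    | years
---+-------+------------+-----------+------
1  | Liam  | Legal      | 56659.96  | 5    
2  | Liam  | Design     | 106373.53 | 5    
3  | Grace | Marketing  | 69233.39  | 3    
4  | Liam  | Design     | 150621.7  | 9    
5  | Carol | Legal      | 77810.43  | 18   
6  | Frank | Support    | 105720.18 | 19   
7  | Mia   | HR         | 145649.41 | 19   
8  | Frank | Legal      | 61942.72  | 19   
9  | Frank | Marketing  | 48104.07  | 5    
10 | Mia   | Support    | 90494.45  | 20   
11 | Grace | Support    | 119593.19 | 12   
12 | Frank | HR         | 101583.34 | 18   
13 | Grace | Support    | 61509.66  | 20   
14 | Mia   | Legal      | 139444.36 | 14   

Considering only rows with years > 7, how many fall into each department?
SELECT department, COUNT(*)
FROM employees
WHERE years > 7
GROUP BY department

Note: WHERE filters rows before grouping.

Result:
  Design: 1
  HR: 2
  Legal: 3
  Support: 4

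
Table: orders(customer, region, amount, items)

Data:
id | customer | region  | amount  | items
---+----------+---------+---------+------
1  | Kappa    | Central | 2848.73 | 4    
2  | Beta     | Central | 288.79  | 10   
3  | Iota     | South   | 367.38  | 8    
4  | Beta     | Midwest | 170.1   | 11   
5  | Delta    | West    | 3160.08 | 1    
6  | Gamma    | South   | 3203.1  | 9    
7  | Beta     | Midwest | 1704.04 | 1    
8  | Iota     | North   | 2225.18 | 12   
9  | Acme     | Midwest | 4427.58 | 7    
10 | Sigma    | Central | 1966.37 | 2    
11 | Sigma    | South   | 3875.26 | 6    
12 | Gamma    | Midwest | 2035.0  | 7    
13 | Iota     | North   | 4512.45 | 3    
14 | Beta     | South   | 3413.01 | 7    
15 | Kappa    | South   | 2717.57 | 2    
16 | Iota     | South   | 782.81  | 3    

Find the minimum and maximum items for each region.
SELECT region, MIN(items), MAX(items)
FROM orders
GROUP BY region

Result:
  Central: min=2, max=10
  Midwest: min=1, max=11
  North: min=3, max=12
  South: min=2, max=9
  West: min=1, max=1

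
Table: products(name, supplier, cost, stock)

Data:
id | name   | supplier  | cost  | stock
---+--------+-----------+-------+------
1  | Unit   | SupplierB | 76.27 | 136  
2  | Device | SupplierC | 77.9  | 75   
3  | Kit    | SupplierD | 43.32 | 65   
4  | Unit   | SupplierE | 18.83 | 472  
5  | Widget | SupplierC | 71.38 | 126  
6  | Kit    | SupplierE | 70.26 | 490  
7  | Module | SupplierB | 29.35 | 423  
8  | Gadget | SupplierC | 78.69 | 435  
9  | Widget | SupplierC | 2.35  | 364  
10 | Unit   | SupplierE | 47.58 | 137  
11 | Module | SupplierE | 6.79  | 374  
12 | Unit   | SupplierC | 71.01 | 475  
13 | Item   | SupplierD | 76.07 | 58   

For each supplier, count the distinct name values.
SELECT supplier, COUNT(DISTINCT name)
FROM products
GROUP BY supplier

Result:
  SupplierB: 2 distinct
  SupplierC: 4 distinct
  SupplierD: 2 distinct
  SupplierE: 3 distinct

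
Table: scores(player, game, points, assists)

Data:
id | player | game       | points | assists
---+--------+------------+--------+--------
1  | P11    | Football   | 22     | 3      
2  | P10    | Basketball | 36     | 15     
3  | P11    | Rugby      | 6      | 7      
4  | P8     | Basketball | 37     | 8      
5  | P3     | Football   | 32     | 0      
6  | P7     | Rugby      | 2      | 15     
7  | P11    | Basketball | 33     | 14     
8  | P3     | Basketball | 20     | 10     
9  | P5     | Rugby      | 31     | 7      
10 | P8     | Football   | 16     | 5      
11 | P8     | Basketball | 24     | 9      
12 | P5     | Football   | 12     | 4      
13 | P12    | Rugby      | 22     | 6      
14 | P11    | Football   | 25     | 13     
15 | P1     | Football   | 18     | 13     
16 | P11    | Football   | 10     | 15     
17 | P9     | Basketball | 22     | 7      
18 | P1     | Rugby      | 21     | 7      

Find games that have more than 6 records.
SELECT game, COUNT(*) as cnt
FROM scores
GROUP BY game
HAVING COUNT(*) > 6

Result:
  Football: 7

Note: HAVING filters groups after aggregation, WHERE filters rows before.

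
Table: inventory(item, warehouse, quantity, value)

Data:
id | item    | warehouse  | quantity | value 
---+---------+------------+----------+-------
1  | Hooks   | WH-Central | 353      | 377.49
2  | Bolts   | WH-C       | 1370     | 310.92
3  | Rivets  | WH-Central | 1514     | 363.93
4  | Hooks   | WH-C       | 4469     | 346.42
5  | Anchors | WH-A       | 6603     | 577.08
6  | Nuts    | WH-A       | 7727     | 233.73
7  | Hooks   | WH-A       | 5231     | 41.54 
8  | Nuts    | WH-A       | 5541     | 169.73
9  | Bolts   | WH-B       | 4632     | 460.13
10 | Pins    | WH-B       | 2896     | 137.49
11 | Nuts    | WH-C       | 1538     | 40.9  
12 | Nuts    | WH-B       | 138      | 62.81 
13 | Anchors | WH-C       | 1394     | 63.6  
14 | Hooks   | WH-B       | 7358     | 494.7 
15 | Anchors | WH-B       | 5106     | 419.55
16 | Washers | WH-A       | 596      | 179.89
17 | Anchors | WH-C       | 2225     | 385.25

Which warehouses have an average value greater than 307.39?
SELECT warehouse, AVG(value)
FROM inventory
GROUP BY warehouse
HAVING AVG(value) > 307.39

Result:
  WH-B: avg=314.94
  WH-Central: avg=370.71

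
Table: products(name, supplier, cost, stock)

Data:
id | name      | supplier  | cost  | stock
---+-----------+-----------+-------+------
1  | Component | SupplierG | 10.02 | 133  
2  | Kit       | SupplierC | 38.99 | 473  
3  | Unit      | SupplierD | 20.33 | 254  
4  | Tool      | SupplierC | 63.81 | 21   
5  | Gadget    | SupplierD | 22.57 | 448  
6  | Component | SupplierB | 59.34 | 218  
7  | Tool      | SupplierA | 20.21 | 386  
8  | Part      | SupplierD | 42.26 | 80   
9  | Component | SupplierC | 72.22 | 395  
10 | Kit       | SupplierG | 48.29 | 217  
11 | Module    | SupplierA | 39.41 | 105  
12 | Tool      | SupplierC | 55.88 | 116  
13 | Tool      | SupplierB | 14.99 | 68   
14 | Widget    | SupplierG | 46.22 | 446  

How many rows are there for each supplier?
SELECT supplier, COUNT(*) as count
FROM products
GROUP BY supplier

Result:
  SupplierA: 2
  SupplierB: 2
  SupplierC: 4
  SupplierD: 3
  SupplierG: 3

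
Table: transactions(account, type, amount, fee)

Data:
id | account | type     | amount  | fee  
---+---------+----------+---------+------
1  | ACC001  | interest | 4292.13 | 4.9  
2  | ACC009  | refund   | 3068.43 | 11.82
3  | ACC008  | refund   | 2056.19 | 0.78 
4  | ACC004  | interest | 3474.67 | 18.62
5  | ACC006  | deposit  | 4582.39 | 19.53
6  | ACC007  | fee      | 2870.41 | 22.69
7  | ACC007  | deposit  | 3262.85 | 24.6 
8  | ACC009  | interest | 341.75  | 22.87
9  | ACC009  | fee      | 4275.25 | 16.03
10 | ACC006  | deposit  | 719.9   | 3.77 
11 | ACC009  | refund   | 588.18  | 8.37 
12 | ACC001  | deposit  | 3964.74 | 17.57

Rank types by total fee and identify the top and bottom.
SELECT type, SUM(fee)
FROM transactions
GROUP BY type
ORDER BY SUM(fee)

All groups:
  refund: 20.97
  fee: 38.72
  interest: 46.39
  deposit: 65.47

Highest: deposit (65.47)
Lowest: refund (20.97)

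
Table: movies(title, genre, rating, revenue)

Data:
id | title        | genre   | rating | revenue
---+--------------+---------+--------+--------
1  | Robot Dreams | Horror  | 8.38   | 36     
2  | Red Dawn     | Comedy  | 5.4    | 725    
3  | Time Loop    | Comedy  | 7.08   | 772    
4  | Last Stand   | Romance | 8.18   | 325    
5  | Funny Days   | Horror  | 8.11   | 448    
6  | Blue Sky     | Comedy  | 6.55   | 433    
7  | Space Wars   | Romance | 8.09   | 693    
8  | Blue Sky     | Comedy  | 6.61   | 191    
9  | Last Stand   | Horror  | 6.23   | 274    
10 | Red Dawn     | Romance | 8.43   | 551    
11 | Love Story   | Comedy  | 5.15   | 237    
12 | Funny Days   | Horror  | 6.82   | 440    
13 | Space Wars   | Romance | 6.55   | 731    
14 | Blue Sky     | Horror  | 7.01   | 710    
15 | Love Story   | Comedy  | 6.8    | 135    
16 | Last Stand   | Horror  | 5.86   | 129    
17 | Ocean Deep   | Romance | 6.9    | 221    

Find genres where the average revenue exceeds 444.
SELECT genre, AVG(revenue)
FROM movies
GROUP BY genre
HAVING AVG(revenue) > 444

Result:
  Romance: avg=504.20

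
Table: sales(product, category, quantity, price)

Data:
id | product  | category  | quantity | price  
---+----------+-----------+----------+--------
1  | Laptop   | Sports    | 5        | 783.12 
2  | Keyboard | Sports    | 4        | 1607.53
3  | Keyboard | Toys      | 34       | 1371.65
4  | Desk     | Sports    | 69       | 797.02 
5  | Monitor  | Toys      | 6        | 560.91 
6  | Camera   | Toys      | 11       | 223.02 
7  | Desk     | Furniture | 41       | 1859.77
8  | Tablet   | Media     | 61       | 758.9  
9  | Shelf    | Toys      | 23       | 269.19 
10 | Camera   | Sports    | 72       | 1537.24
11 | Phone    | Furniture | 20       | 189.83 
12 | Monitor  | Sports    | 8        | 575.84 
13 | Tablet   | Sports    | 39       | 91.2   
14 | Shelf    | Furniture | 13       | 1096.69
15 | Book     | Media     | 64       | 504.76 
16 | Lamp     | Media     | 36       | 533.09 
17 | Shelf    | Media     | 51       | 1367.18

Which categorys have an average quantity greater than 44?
SELECT category, AVG(quantity)
FROM sales
GROUP BY category
HAVING AVG(quantity) > 44

Result:
  Media: avg=53.00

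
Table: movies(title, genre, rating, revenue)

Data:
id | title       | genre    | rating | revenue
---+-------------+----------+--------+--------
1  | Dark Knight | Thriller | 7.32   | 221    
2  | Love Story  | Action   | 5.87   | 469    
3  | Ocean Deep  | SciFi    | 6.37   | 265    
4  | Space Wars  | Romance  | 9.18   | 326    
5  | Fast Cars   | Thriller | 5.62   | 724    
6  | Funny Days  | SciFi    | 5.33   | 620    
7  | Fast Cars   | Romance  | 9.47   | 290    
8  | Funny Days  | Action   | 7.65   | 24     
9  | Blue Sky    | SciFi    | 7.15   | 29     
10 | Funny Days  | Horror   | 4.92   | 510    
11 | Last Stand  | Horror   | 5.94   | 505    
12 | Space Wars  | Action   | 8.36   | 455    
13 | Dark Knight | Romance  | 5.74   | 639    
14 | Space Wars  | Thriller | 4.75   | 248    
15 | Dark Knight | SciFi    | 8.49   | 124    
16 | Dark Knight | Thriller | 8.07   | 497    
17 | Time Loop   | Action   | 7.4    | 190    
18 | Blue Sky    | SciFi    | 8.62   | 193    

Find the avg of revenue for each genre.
SELECT genre, AVG(revenue) as result
FROM movies
GROUP BY genre

Result:
  Action: 284.50
  Horror: 507.50
  Romance: 418.33
  SciFi: 246.20
  Thriller: 422.50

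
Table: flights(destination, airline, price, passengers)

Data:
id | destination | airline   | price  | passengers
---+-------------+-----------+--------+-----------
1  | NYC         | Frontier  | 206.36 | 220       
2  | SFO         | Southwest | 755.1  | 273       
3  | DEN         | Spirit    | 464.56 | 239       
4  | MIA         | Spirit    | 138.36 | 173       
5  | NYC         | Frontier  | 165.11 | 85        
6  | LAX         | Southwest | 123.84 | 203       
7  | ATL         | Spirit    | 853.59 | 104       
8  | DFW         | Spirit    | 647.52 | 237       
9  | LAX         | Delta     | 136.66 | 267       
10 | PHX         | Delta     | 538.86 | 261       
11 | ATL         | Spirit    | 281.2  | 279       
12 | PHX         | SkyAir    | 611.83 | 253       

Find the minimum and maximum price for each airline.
SELECT airline, MIN(price), MAX(price)
FROM flights
GROUP BY airline

Result:
  Delta: min=136.66, max=538.86
  Frontier: min=165.11, max=206.36
  SkyAir: min=611.83, max=611.83
  Southwest: min=123.84, max=755.10
  Spirit: min=138.36, max=853.59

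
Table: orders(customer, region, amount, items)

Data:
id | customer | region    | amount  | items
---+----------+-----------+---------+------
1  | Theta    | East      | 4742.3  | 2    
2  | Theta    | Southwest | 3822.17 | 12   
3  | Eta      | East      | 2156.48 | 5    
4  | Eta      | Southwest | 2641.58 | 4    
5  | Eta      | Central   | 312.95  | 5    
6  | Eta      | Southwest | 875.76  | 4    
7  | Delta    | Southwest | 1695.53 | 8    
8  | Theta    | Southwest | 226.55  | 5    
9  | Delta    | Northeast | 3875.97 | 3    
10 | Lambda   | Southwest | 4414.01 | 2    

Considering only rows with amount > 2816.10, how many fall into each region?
SELECT region, COUNT(*)
FROM orders
WHERE amount > 2816.10
GROUP BY region

Note: WHERE filters rows before grouping.

Result:
  East: 1
  Northeast: 1
  Southwest: 2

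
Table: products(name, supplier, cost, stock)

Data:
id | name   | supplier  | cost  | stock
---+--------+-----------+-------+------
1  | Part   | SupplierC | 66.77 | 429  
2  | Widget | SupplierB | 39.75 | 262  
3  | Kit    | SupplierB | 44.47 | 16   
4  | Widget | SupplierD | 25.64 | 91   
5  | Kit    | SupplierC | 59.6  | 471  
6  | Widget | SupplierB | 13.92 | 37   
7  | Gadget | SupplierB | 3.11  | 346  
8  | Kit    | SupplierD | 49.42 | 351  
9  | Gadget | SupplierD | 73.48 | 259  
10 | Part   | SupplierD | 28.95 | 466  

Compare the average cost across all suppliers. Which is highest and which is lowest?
SELECT supplier, AVG(cost)
FROM products
GROUP BY supplier
ORDER BY AVG(cost)

All groups:
  SupplierB: 25.31
  SupplierD: 44.37
  SupplierC: 63.19

Highest: SupplierC (63.19)
Lowest: SupplierB (25.31)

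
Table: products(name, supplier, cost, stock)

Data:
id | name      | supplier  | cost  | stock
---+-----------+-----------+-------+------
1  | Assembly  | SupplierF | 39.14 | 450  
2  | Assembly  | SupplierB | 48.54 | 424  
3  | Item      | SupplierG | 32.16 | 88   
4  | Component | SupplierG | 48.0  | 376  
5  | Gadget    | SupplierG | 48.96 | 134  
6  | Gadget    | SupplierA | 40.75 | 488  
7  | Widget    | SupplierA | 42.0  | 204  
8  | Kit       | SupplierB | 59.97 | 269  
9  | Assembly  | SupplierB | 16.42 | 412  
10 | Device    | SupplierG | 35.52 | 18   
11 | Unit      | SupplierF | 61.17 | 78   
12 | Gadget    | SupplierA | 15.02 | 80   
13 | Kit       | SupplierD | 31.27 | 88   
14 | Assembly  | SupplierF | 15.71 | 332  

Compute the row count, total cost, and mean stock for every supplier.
SELECT supplier,
       COUNT(*) as cnt,
       SUM(cost) as total_cost,
       AVG(stock) as avg_stock
FROM products
GROUP BY supplier

Result:
  SupplierA: 3 records, 97.77 total cost, 257.33 avg stock
  SupplierB: 3 records, 124.93 total cost, 368.33 avg stock
  SupplierD: 1 records, 31.27 total cost, 88.00 avg stock
  SupplierF: 3 records, 116.02 total cost, 286.67 avg stock
  SupplierG: 4 records, 164.64 total cost, 154.00 avg stock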